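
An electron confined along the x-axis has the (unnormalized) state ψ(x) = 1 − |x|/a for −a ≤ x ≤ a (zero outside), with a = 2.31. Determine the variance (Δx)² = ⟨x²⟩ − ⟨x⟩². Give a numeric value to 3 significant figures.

0.534

Compute ⟨x⟩ and ⟨x²⟩ separately, then (Δx)² = ⟨x²⟩ − ⟨x⟩².
ψ is even, so ∫ over [−a, a] = 2∫₀ᵃ with ψ = 1 − x/a there: ∫₀ᵃ (1 − x/a)² dx = a/3, ∫₀ᵃ x²(1 − x/a)² dx = a³/30, ∫₀ᵃ x⁴(1 − x/a)² dx = a⁵/105.
Normalization: ∫|ψ|² dx = 1.5400.
⟨x⟩ = 0.0000 and ⟨x²⟩ = 0.53361.
(Δx)² = 0.53361 − (0.0000)² = 0.53361.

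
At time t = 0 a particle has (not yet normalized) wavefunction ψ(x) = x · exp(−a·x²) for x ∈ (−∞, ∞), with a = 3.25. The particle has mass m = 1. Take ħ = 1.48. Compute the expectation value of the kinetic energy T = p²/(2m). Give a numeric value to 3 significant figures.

T = −(ħ²/2m) d²/dx², so ⟨T⟩ = −(ħ²/2m) ∫ ψ*·ψ'' dx / ∫|ψ|² dx; with m = 1.
Expand each integrand as polynomial × e^(−2ax²) and use ∫x^(2j)·e^(−2ax²) dx = (2j−1)!!/(4a)^j · √(π/(2a)), odd powers → 0; here √(π/(2a)) = 0.69521. Differentiate with the product rule, d/dx e^(−ax²) = −2ax·e^(−ax²).
State is unnormalized: ∫|ψ|² dx = 0.053478, and ∫ψ*·(−ħ²/2m · ψ'') dx = 0.57105, so ⟨T⟩ = 0.57105 / 0.053478.
⟨T⟩ = 10.678.

10.7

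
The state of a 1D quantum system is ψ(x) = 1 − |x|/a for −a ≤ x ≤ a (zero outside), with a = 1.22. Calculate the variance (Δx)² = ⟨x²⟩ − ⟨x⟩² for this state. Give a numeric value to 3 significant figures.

0.149

Compute ⟨x⟩ and ⟨x²⟩ separately, then (Δx)² = ⟨x²⟩ − ⟨x⟩².
ψ is even, so ∫ over [−a, a] = 2∫₀ᵃ with ψ = 1 − x/a there: ∫₀ᵃ (1 − x/a)² dx = a/3, ∫₀ᵃ x²(1 − x/a)² dx = a³/30, ∫₀ᵃ x⁴(1 − x/a)² dx = a⁵/105.
Normalization: ∫|ψ|² dx = 0.81333.
⟨x⟩ = 0.0000 and ⟨x²⟩ = 0.14884.
(Δx)² = 0.14884 − (0.0000)² = 0.14884.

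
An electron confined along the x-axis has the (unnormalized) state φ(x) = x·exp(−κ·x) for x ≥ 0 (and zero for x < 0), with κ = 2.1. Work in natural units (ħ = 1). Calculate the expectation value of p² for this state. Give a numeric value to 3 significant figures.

p² φ = −ħ² d²φ/dx²; ⟨p²⟩ = −ħ² ∫ φ*·φ'' dx / ∫|φ|² dx.
Differentiate x·exp(−κ·x) with the product rule; every integrand then reduces to terms xʲ·e^(−2κx) on [0, ∞), with ∫₀^∞ xʲ·e^(−2κx) dx = j!/(2κ)^(j+1).
State is unnormalized: ∫|φ|² dx = 0.026995, and ∫φ*·(−ħ² φ'') dx = 0.11905, so ⟨p²⟩ = 0.11905 / 0.026995.
⟨p²⟩ = 4.4100.

4.41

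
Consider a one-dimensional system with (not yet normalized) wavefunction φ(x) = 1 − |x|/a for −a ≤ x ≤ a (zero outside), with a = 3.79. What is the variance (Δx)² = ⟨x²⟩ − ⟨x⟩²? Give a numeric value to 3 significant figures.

Compute ⟨x⟩ and ⟨x²⟩ separately, then (Δx)² = ⟨x²⟩ − ⟨x⟩².
φ is even, so ∫ over [−a, a] = 2∫₀ᵃ with φ = 1 − x/a there: ∫₀ᵃ (1 − x/a)² dx = a/3, ∫₀ᵃ x²(1 − x/a)² dx = a³/30, ∫₀ᵃ x⁴(1 − x/a)² dx = a⁵/105.
Normalization: ∫|φ|² dx = 2.5267.
⟨x⟩ = 0.0000 and ⟨x²⟩ = 1.4364.
(Δx)² = 1.4364 − (0.0000)² = 1.4364.

1.44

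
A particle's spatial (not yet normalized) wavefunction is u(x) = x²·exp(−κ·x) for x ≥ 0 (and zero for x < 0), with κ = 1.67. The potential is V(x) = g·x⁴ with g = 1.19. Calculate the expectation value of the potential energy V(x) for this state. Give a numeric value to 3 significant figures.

⟨V⟩ = ∫ V(x)·|u|² dx / ∫|u|² dx.
Every integrand reduces to terms xʲ·e^(−2κx) on [0, ∞); use ∫₀^∞ xʲ·e^(−2κx) dx = j!/(2κ)^(j+1).
State is unnormalized: ∫|u|² dx = 0.057740, and ∫u*·V(x)·u dx = 0.92758, so ⟨V⟩ = 0.92758 / 0.057740.
⟨V⟩ = 16.065.

16.1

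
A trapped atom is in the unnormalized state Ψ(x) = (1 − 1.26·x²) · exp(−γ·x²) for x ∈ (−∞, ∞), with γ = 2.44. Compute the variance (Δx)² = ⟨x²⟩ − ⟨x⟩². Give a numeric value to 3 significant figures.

0.0615

Compute ⟨x⟩ and ⟨x²⟩ separately, then (Δx)² = ⟨x²⟩ − ⟨x⟩².
Expand each integrand as polynomial × e^(−2γx²) and use ∫x^(2j)·e^(−2γx²) dx = (2j−1)!!/(4γ)^j · √(π/(2γ)), odd powers → 0; here √(π/(2γ)) = 0.80235.
Normalization: ∫|Ψ|² dx = 0.63530.
⟨x⟩ = 0.0000 and ⟨x²⟩ = 0.061517.
(Δx)² = 0.061517 − (0.0000)² = 0.061517.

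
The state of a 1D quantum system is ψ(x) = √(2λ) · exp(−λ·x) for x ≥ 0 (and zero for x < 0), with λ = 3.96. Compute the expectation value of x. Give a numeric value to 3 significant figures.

0.126

⟨x⟩ = ∫ x·|ψ|² dx (integrals over the domain).
Every integrand reduces to terms xʲ·e^(−2λx) on [0, ∞); use ∫₀^∞ xʲ·e^(−2λx) dx = j!/(2λ)^(j+1).
⟨x⟩ = 0.12626.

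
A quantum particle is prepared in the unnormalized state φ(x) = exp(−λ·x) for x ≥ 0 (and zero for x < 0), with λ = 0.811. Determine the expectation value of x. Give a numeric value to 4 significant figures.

⟨x⟩ = ∫ x·|φ|² dx / ∫|φ|² dx (integrals over the domain).
Every integrand reduces to terms xʲ·e^(−2λx) on [0, ∞); use ∫₀^∞ xʲ·e^(−2λx) dx = j!/(2λ)^(j+1).
State is unnormalized: ∫|φ|² dx = 0.61652, and ∫φ*·x·φ dx = 0.38010, so ⟨x⟩ = 0.38010 / 0.61652.
⟨x⟩ = 0.61652.

0.6165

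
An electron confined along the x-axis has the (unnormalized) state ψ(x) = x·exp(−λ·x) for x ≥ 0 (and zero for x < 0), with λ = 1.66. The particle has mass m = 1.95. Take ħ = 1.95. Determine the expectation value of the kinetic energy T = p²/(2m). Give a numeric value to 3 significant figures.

T = −(ħ²/2m) d²/dx², so ⟨T⟩ = −(ħ²/2m) ∫ ψ*·ψ'' dx / ∫|ψ|² dx; with m = 1.95.
Differentiate x·exp(−λ·x) with the product rule; every integrand then reduces to terms xʲ·e^(−2λx) on [0, ∞), with ∫₀^∞ xʲ·e^(−2λx) dx = j!/(2λ)^(j+1).
State is unnormalized: ∫|ψ|² dx = 0.054653, and ∫ψ*·(−ħ²/2m · ψ'') dx = 0.14684, so ⟨T⟩ = 0.14684 / 0.054653.
⟨T⟩ = 2.6867.

2.69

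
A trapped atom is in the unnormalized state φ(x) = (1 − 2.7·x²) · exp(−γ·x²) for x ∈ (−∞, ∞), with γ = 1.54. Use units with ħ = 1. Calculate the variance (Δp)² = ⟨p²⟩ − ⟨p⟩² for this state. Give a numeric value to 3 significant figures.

7.09

Compute ⟨p⟩ and ⟨p²⟩ separately; (Δp)² = ⟨p²⟩ − ⟨p⟩².
Expand each integrand as polynomial × e^(−2γx²) and use ∫x^(2j)·e^(−2γx²) dx = (2j−1)!!/(4γ)^j · √(π/(2γ)), odd powers → 0; here √(π/(2γ)) = 1.0099. Differentiate with the product rule, d/dx e^(−γx²) = −2γx·e^(−γx²).
Normalization: ∫|φ|² dx = 0.70669.
⟨p⟩ = 0.0000 and ⟨p²⟩ = 7.0899.
(Δp)² = 7.0899 − (0.0000)² = 7.0899.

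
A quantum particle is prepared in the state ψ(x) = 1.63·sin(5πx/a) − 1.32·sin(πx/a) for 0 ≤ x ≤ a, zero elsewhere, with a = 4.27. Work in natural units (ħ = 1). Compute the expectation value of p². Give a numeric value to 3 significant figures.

p² ψ = −ħ² d²ψ/dx²; ⟨p²⟩ = −ħ² ∫ ψ*·ψ'' dx / ∫|ψ|² dx.
d²/dx² sin(jπx/a) = −(jπ/a)²·sin(jπx/a); on 0 ≤ x ≤ a, ∫sin²(jπx/a) dx = a/2 and ∫sin(jπx/a)·sin(lπx/a) dx = 0 for j ≠ l, so only diagonal terms survive in ∫|ψ|² and ∫ψ·ψ″; ∫ψ·ψ′ dx = [ψ²/2] between the walls = 0.
State is unnormalized: ∫|ψ|² dx = 9.3925, and ∫ψ*·(−ħ² ψ'') dx = 78.778, so ⟨p²⟩ = 78.778 / 9.3925.
⟨p²⟩ = 8.3873.

8.39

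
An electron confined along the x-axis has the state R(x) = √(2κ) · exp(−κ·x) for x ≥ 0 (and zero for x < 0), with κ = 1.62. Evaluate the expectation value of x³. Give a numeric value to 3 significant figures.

⟨x³⟩ = ∫ x³·|R|² dx (integrals over the domain).
Every integrand reduces to terms xʲ·e^(−2κx) on [0, ∞); use ∫₀^∞ xʲ·e^(−2κx) dx = j!/(2κ)^(j+1).
⟨x³⟩ = 0.17641.

0.176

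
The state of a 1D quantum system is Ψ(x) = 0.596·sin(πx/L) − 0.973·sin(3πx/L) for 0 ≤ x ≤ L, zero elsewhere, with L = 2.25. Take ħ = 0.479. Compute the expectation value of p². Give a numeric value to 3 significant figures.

p² Ψ = −ħ² d²Ψ/dx²; ⟨p²⟩ = −ħ² ∫ Ψ*·Ψ'' dx / ∫|Ψ|² dx.
d²/dx² sin(jπx/L) = −(jπ/L)²·sin(jπx/L); on 0 ≤ x ≤ L, ∫sin²(jπx/L) dx = L/2 and ∫sin(jπx/L)·sin(lπx/L) dx = 0 for j ≠ l, so only diagonal terms survive in ∫|Ψ|² and ∫Ψ·Ψ″; ∫Ψ·Ψ′ dx = [Ψ²/2] between the walls = 0.
State is unnormalized: ∫|Ψ|² dx = 1.4647, and ∫Ψ*·(−ħ² Ψ'') dx = 4.4665, so ⟨p²⟩ = 4.4665 / 1.4647.
⟨p²⟩ = 3.0494.

3.05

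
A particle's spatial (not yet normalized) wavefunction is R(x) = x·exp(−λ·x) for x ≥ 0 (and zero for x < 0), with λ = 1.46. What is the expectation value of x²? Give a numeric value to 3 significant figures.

1.41

⟨x²⟩ = ∫ x²·|R|² dx / ∫|R|² dx (integrals over the domain).
Every integrand reduces to terms xʲ·e^(−2λx) on [0, ∞); use ∫₀^∞ xʲ·e^(−2λx) dx = j!/(2λ)^(j+1).
State is unnormalized: ∫|R|² dx = 0.080331, and ∫R*·x²·R dx = 0.11306, so ⟨x²⟩ = 0.11306 / 0.080331.
⟨x²⟩ = 1.4074.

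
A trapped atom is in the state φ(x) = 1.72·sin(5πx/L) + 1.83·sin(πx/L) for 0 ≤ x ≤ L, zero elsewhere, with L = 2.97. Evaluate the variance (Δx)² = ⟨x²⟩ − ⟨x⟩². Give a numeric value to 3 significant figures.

Compute ⟨x⟩ and ⟨x²⟩ separately, then (Δx)² = ⟨x²⟩ − ⟨x⟩².
On 0 ≤ x ≤ L (j ≠ l): ∫sin²(jπx/L) dx = L/2, ∫sin(jπx/L)·sin(lπx/L) dx = 0; diagonal moments ∫x·sin²(jπx/L) dx = L²/4, ∫x²·sin²(jπx/L) dx = L³·(1/6 − 1/(4j²π²)); cross terms ∫x·sin(jπx/L)·sin(lπx/L) dx = 0 for j + l even and −4jlL²/(π²(j² − l²)²) for j + l odd, ∫x²·sin(jπx/L)·sin(lπx/L) dx = (−1)^(j+l)·4jlL³/(π²(j² − l²)²); higher powers the same way via product-to-sum and parts.
Normalization: ∫|φ|² dx = 9.3663.
⟨x⟩ = 1.4850 and ⟨x²⟩ = 2.7566.
(Δx)² = 2.7566 − (1.4850)² = 0.55137.

0.551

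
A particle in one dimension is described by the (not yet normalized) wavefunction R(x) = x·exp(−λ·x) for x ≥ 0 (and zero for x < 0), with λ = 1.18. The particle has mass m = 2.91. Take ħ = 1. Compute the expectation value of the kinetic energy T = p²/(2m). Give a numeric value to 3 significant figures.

0.239

T = −(ħ²/2m) d²/dx², so ⟨T⟩ = −(ħ²/2m) ∫ R*·R'' dx / ∫|R|² dx; with m = 2.91.
Differentiate x·exp(−λ·x) with the product rule; every integrand then reduces to terms xʲ·e^(−2λx) on [0, ∞), with ∫₀^∞ xʲ·e^(−2λx) dx = j!/(2λ)^(j+1).
State is unnormalized: ∫|R|² dx = 0.15216, and ∫R*·(−ħ²/2m · R'') dx = 0.036403, so ⟨T⟩ = 0.036403 / 0.15216.
⟨T⟩ = 0.23924.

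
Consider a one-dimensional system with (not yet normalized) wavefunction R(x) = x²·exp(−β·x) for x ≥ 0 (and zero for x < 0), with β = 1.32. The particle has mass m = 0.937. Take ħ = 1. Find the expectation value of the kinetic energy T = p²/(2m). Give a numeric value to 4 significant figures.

0.3099

T = −(ħ²/2m) d²/dx², so ⟨T⟩ = −(ħ²/2m) ∫ R*·R'' dx / ∫|R|² dx; with m = 0.937.
Differentiate x²·exp(−β·x) with the product rule; every integrand then reduces to terms xʲ·e^(−2βx) on [0, ∞), with ∫₀^∞ xʲ·e^(−2βx) dx = j!/(2β)^(j+1).
State is unnormalized: ∫|R|² dx = 0.18715, and ∫R*·(−ħ²/2m · R'') dx = 0.058003, so ⟨T⟩ = 0.058003 / 0.18715.
⟨T⟩ = 0.30993.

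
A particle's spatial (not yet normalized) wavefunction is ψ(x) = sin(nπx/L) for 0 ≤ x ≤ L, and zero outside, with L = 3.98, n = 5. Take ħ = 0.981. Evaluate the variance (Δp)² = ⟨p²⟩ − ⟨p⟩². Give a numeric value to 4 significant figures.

Compute ⟨p⟩ and ⟨p²⟩ separately; (Δp)² = ⟨p²⟩ − ⟨p⟩².
d/dx sin(nπx/L) = (nπ/L)·cos(nπx/L) and d²/dx² sin(nπx/L) = −(nπ/L)²·sin(nπx/L); on 0 ≤ x ≤ L, ∫sin²(nπx/L) dx = L/2 and ∫sin(nπx/L)·cos(nπx/L) dx = 0.
Normalization: ∫|ψ|² dx = 1.9900.
⟨p⟩ = 0.0000 and ⟨p²⟩ = 14.990.
(Δp)² = 14.990 − (0.0000)² = 14.990.

14.99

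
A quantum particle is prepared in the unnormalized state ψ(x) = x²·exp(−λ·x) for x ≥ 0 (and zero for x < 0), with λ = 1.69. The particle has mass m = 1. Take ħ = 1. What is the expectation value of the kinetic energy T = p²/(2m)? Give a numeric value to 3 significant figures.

T = −(ħ²/2m) d²/dx², so ⟨T⟩ = −(ħ²/2m) ∫ ψ*·ψ'' dx / ∫|ψ|² dx; with m = 1.
Differentiate x²·exp(−λ·x) with the product rule; every integrand then reduces to terms xʲ·e^(−2λx) on [0, ∞), with ∫₀^∞ xʲ·e^(−2λx) dx = j!/(2λ)^(j+1).
State is unnormalized: ∫|ψ|² dx = 0.054404, and ∫ψ*·(−ħ²/2m · ψ'') dx = 0.025897, so ⟨T⟩ = 0.025897 / 0.054404.
⟨T⟩ = 0.47602.

0.476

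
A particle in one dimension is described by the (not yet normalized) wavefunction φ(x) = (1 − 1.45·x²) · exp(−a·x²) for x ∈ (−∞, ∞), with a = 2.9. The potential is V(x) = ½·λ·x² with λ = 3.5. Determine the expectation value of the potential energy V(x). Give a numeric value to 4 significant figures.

⟨V⟩ = ∫ V(x)·|φ|² dx / ∫|φ|² dx.
Expand each integrand as polynomial × e^(−2ax²) and use ∫x^(2j)·e^(−2ax²) dx = (2j−1)!!/(4a)^j · √(π/(2a)), odd powers → 0; here √(π/(2a)) = 0.73597.
State is unnormalized: ∫|φ|² dx = 0.58648, and ∫φ*·V(x)·φ dx = 0.053780, so ⟨V⟩ = 0.053780 / 0.58648.
⟨V⟩ = 0.091700.

0.09170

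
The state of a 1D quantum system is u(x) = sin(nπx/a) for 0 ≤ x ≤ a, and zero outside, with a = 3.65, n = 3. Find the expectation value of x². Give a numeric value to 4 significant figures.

⟨x²⟩ = ∫ x²·|u|² dx / ∫|u|² dx (integrals over the domain).
With sin²θ = (1 − cos2θ)/2 on 0 ≤ x ≤ a: ∫sin²(nπx/a) dx = a/2, ∫x·sin²(nπx/a) dx = a²/4, ∫x²·sin²(nπx/a) dx = a³·(1/6 − 1/(4n²π²)); higher powers xᵏ the same way, integrating xᵏ·cos(2nπx/a) by parts.
State is unnormalized: ∫|u|² dx = 1.8250, and ∫u*·x²·u dx = 7.9677, so ⟨x²⟩ = 7.9677 / 1.8250.
⟨x²⟩ = 4.3658.

4.366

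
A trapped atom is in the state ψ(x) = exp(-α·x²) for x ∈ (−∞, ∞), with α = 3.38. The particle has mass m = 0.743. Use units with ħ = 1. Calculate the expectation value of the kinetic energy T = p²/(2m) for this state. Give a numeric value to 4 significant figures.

T = −(ħ²/2m) d²/dx², so ⟨T⟩ = −(ħ²/2m) ∫ ψ*·ψ'' dx / ∫|ψ|² dx; with m = 0.743.
Gaussian moments: ∫x^(2j)·e^(−2αx²) dx = (2j−1)!!/(4α)^j · √(π/(2α)), odd powers integrate to 0; here √(π/(2α)) = 0.68171. Derivatives: d/dx e^(−αx²) = −2αx·e^(−αx²), d²/dx² e^(−αx²) = (4α²x² − 2α)·e^(−αx²).
State is unnormalized: ∫|ψ|² dx = 0.68171, and ∫ψ*·(−ħ²/2m · ψ'') dx = 1.5506, so ⟨T⟩ = 1.5506 / 0.68171.
⟨T⟩ = 2.2746.

2.275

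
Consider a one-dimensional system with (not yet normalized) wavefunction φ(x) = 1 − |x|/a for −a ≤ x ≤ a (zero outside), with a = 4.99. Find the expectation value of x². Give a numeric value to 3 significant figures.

⟨x²⟩ = ∫ x²·|φ|² dx / ∫|φ|² dx (integrals over the domain).
φ is even, so ∫ over [−a, a] = 2∫₀ᵃ with φ = 1 − x/a there: ∫₀ᵃ (1 − x/a)² dx = a/3, ∫₀ᵃ x²(1 − x/a)² dx = a³/30, ∫₀ᵃ x⁴(1 − x/a)² dx = a⁵/105.
State is unnormalized: ∫|φ|² dx = 3.3267, and ∫φ*·x²·φ dx = 8.2834, so ⟨x²⟩ = 8.2834 / 3.3267.
⟨x²⟩ = 2.4900.

2.49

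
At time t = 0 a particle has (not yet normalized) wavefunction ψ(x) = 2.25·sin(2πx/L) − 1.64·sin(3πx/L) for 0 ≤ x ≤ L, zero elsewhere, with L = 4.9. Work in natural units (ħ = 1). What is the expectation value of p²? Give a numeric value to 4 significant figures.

2.357

p² ψ = −ħ² d²ψ/dx²; ⟨p²⟩ = −ħ² ∫ ψ*·ψ'' dx / ∫|ψ|² dx.
d²/dx² sin(jπx/L) = −(jπ/L)²·sin(jπx/L); on 0 ≤ x ≤ L, ∫sin²(jπx/L) dx = L/2 and ∫sin(jπx/L)·sin(lπx/L) dx = 0 for j ≠ l, so only diagonal terms survive in ∫|ψ|² and ∫ψ·ψ″; ∫ψ·ψ′ dx = [ψ²/2] between the walls = 0.
State is unnormalized: ∫|ψ|² dx = 18.993, and ∫ψ*·(−ħ² ψ'') dx = 44.772, so ⟨p²⟩ = 44.772 / 18.993.
⟨p²⟩ = 2.3573.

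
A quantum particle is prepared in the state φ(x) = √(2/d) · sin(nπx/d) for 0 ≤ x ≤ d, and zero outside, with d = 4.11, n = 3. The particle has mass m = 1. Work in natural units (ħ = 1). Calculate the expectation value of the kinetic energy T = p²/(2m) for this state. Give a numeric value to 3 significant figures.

T = −(ħ²/2m) d²/dx², so ⟨T⟩ = −(ħ²/2m) ∫ φ*·φ'' dx; with m = 1.
d/dx sin(nπx/d) = (nπ/d)·cos(nπx/d) and d²/dx² sin(nπx/d) = −(nπ/d)²·sin(nπx/d); on 0 ≤ x ≤ d, ∫sin²(nπx/d) dx = d/2 and ∫sin(nπx/d)·cos(nπx/d) dx = 0.
⟨T⟩ = 2.6292.

2.63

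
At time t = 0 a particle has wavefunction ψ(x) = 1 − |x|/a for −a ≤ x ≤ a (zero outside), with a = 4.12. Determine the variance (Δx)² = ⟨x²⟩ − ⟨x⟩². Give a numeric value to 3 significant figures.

Compute ⟨x⟩ and ⟨x²⟩ separately, then (Δx)² = ⟨x²⟩ − ⟨x⟩².
ψ is even, so ∫ over [−a, a] = 2∫₀ᵃ with ψ = 1 − x/a there: ∫₀ᵃ (1 − x/a)² dx = a/3, ∫₀ᵃ x²(1 − x/a)² dx = a³/30, ∫₀ᵃ x⁴(1 − x/a)² dx = a⁵/105.
Normalization: ∫|ψ|² dx = 2.7467.
⟨x⟩ = 0.0000 and ⟨x²⟩ = 1.6974.
(Δx)² = 1.6974 − (0.0000)² = 1.6974.

1.70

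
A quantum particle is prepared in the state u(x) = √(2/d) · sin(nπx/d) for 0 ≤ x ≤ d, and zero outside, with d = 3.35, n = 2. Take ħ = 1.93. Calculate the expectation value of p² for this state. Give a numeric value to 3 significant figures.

13.1

p² u = −ħ² d²u/dx²; ⟨p²⟩ = −ħ² ∫ u*·u'' dx.
d/dx sin(nπx/d) = (nπ/d)·cos(nπx/d) and d²/dx² sin(nπx/d) = −(nπ/d)²·sin(nπx/d); on 0 ≤ x ≤ d, ∫sin²(nπx/d) dx = d/2 and ∫sin(nπx/d)·cos(nπx/d) dx = 0.
⟨p²⟩ = 13.103.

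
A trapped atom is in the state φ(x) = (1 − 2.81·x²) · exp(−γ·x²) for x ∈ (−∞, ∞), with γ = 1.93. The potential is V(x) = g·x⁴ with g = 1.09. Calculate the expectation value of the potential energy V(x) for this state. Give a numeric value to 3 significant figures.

⟨V⟩ = ∫ V(x)·|φ|² dx / ∫|φ|² dx.
Expand each integrand as polynomial × e^(−2γx²) and use ∫x^(2j)·e^(−2γx²) dx = (2j−1)!!/(4γ)^j · √(π/(2γ)), odd powers → 0; here √(π/(2γ)) = 0.90216.
State is unnormalized: ∫|φ|² dx = 0.60398, and ∫φ*·V(x)·φ dx = 0.098859, so ⟨V⟩ = 0.098859 / 0.60398.
⟨V⟩ = 0.16368.

0.164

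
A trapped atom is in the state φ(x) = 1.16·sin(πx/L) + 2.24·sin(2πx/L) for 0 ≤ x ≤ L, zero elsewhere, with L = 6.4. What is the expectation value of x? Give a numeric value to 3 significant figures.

2.26

⟨x⟩ = ∫ x·|φ|² dx / ∫|φ|² dx (integrals over the domain).
On 0 ≤ x ≤ L (j ≠ l): ∫sin²(jπx/L) dx = L/2, ∫sin(jπx/L)·sin(lπx/L) dx = 0; diagonal moments ∫x·sin²(jπx/L) dx = L²/4, ∫x²·sin²(jπx/L) dx = L³·(1/6 − 1/(4j²π²)); cross terms ∫x·sin(jπx/L)·sin(lπx/L) dx = 0 for j + l even and −4jlL²/(π²(j² − l²)²) for j + l odd, ∫x²·sin(jπx/L)·sin(lπx/L) dx = (−1)^(j+l)·4jlL³/(π²(j² − l²)²); higher powers the same way via product-to-sum and parts.
State is unnormalized: ∫|φ|² dx = 20.362, and ∫φ*·x·φ dx = 45.988, so ⟨x⟩ = 45.988 / 20.362.
⟨x⟩ = 2.2585.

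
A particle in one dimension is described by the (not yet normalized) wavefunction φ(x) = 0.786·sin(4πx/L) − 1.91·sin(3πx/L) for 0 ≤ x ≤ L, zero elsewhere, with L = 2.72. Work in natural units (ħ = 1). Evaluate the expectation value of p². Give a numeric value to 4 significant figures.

13.36

p² φ = −ħ² d²φ/dx²; ⟨p²⟩ = −ħ² ∫ φ*·φ'' dx / ∫|φ|² dx.
d²/dx² sin(jπx/L) = −(jπ/L)²·sin(jπx/L); on 0 ≤ x ≤ L, ∫sin²(jπx/L) dx = L/2 and ∫sin(jπx/L)·sin(lπx/L) dx = 0 for j ≠ l, so only diagonal terms survive in ∫|φ|² and ∫φ·φ″; ∫φ·φ′ dx = [φ²/2] between the walls = 0.
State is unnormalized: ∫|φ|² dx = 5.8016, and ∫φ*·(−ħ² φ'') dx = 77.501, so ⟨p²⟩ = 77.501 / 5.8016.
⟨p²⟩ = 13.359.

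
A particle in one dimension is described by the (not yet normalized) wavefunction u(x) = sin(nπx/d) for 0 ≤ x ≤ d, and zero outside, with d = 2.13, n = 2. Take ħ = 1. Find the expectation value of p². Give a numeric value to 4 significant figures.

8.702

p² u = −ħ² d²u/dx²; ⟨p²⟩ = −ħ² ∫ u*·u'' dx / ∫|u|² dx.
d/dx sin(nπx/d) = (nπ/d)·cos(nπx/d) and d²/dx² sin(nπx/d) = −(nπ/d)²·sin(nπx/d); on 0 ≤ x ≤ d, ∫sin²(nπx/d) dx = d/2 and ∫sin(nπx/d)·cos(nπx/d) dx = 0.
State is unnormalized: ∫|u|² dx = 1.0650, and ∫u*·(−ħ² u'') dx = 9.2672, so ⟨p²⟩ = 9.2672 / 1.0650.
⟨p²⟩ = 8.7016.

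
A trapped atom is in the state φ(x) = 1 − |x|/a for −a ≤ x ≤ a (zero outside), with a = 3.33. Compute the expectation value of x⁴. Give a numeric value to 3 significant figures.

3.51

⟨x⁴⟩ = ∫ x⁴·|φ|² dx / ∫|φ|² dx (integrals over the domain).
φ is even, so ∫ over [−a, a] = 2∫₀ᵃ with φ = 1 − x/a there: ∫₀ᵃ (1 − x/a)² dx = a/3, ∫₀ᵃ x²(1 − x/a)² dx = a³/30, ∫₀ᵃ x⁴(1 − x/a)² dx = a⁵/105.
State is unnormalized: ∫|φ|² dx = 2.2200, and ∫φ*·x⁴·φ dx = 7.7994, so ⟨x⁴⟩ = 7.7994 / 2.2200.
⟨x⁴⟩ = 3.5132.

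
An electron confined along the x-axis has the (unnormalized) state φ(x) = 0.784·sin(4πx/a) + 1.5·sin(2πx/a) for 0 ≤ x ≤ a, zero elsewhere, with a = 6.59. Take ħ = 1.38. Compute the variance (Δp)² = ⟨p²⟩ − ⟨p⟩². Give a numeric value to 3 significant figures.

Compute ⟨p⟩ and ⟨p²⟩ separately; (Δp)² = ⟨p²⟩ − ⟨p⟩².
d²/dx² sin(jπx/a) = −(jπ/a)²·sin(jπx/a); on 0 ≤ x ≤ a, ∫sin²(jπx/a) dx = a/2 and ∫sin(jπx/a)·sin(lπx/a) dx = 0 for j ≠ l, so only diagonal terms survive in ∫|φ|² and ∫φ·φ″; ∫φ·φ′ dx = [φ²/2] between the walls = 0.
Normalization: ∫|φ|² dx = 9.4390.
⟨p⟩ = 0.0000 and ⟨p²⟩ = 2.8456.
(Δp)² = 2.8456 − (0.0000)² = 2.8456.

2.85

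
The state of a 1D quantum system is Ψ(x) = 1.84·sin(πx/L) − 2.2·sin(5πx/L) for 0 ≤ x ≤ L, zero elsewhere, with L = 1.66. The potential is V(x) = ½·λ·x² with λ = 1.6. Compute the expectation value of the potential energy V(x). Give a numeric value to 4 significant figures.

⟨V⟩ = ∫ V(x)·|Ψ|² dx / ∫|Ψ|² dx.
On 0 ≤ x ≤ L (j ≠ l): ∫sin²(jπx/L) dx = L/2, ∫sin(jπx/L)·sin(lπx/L) dx = 0; diagonal moments ∫x·sin²(jπx/L) dx = L²/4, ∫x²·sin²(jπx/L) dx = L³·(1/6 − 1/(4j²π²)); cross terms ∫x·sin(jπx/L)·sin(lπx/L) dx = 0 for j + l even and −4jlL²/(π²(j² − l²)²) for j + l odd, ∫x²·sin(jπx/L)·sin(lπx/L) dx = (−1)^(j+l)·4jlL³/(π²(j² − l²)²); higher powers the same way via product-to-sum and parts.
State is unnormalized: ∫|Ψ|² dx = 6.8272, and ∫Ψ*·V(x)·Ψ dx = 4.5808, so ⟨V⟩ = 4.5808 / 6.8272.
⟨V⟩ = 0.67096.

0.6710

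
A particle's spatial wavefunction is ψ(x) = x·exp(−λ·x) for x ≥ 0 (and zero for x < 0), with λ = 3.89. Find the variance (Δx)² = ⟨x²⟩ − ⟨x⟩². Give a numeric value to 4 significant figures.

0.04956

Compute ⟨x⟩ and ⟨x²⟩ separately, then (Δx)² = ⟨x²⟩ − ⟨x⟩².
Every integrand reduces to terms xʲ·e^(−2λx) on [0, ∞); use ∫₀^∞ xʲ·e^(−2λx) dx = j!/(2λ)^(j+1).
Normalization: ∫|ψ|² dx = 0.0042471.
⟨x⟩ = 0.38560 and ⟨x²⟩ = 0.19825.
(Δx)² = 0.19825 − (0.38560)² = 0.049564.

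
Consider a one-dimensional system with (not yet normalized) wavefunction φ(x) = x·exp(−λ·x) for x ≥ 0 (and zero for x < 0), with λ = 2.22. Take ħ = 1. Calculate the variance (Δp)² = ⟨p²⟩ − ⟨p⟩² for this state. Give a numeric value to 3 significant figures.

4.93

Compute ⟨p⟩ and ⟨p²⟩ separately; (Δp)² = ⟨p²⟩ − ⟨p⟩².
Differentiate x·exp(−λ·x) with the product rule; every integrand then reduces to terms xʲ·e^(−2λx) on [0, ∞), with ∫₀^∞ xʲ·e^(−2λx) dx = j!/(2λ)^(j+1).
Normalization: ∫|φ|² dx = 0.022850.
⟨p⟩ = 0.0000 and ⟨p²⟩ = 4.9284.
(Δp)² = 4.9284 − (0.0000)² = 4.9284.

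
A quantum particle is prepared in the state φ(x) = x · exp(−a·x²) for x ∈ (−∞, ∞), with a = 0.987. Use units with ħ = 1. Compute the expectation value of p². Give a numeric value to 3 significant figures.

p² φ = −ħ² d²φ/dx²; ⟨p²⟩ = −ħ² ∫ φ*·φ'' dx / ∫|φ|² dx.
Expand each integrand as polynomial × e^(−2ax²) and use ∫x^(2j)·e^(−2ax²) dx = (2j−1)!!/(4a)^j · √(π/(2a)), odd powers → 0; here √(π/(2a)) = 1.2615. Differentiate with the product rule, d/dx e^(−ax²) = −2ax·e^(−ax²).
State is unnormalized: ∫|φ|² dx = 0.31954, and ∫φ*·(−ħ² φ'') dx = 0.94616, so ⟨p²⟩ = 0.94616 / 0.31954.
⟨p²⟩ = 2.9610.

2.96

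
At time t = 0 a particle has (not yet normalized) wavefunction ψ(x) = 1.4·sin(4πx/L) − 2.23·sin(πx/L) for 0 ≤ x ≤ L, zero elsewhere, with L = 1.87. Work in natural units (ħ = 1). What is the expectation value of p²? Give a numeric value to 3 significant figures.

14.8

p² ψ = −ħ² d²ψ/dx²; ⟨p²⟩ = −ħ² ∫ ψ*·ψ'' dx / ∫|ψ|² dx.
d²/dx² sin(jπx/L) = −(jπ/L)²·sin(jπx/L); on 0 ≤ x ≤ L, ∫sin²(jπx/L) dx = L/2 and ∫sin(jπx/L)·sin(lπx/L) dx = 0 for j ≠ l, so only diagonal terms survive in ∫|ψ|² and ∫ψ·ψ″; ∫ψ·ψ′ dx = [ψ²/2] between the walls = 0.
State is unnormalized: ∫|ψ|² dx = 6.4823, and ∫ψ*·(−ħ² ψ'') dx = 95.880, so ⟨p²⟩ = 95.880 / 6.4823.
⟨p²⟩ = 14.791.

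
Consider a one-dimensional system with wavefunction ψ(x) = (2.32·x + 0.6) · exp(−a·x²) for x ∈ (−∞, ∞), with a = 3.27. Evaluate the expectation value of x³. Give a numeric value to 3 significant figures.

⟨x³⟩ = ∫ x³·|ψ|² dx / ∫|ψ|² dx (integrals over the domain).
Expand each integrand as polynomial × e^(−2ax²) and use ∫x^(2j)·e^(−2ax²) dx = (2j−1)!!/(4a)^j · √(π/(2a)), odd powers → 0; here √(π/(2a)) = 0.69308.
State is unnormalized: ∫|ψ|² dx = 0.53471, and ∫ψ*·x³·ψ dx = 0.033835, so ⟨x³⟩ = 0.033835 / 0.53471.
⟨x³⟩ = 0.063276.

0.0633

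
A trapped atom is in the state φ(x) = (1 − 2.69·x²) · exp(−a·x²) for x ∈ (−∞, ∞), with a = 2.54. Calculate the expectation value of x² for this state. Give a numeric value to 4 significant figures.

0.06693

⟨x²⟩ = ∫ x²·|φ|² dx / ∫|φ|² dx (integrals over the domain).
Expand each integrand as polynomial × e^(−2ax²) and use ∫x^(2j)·e^(−2ax²) dx = (2j−1)!!/(4a)^j · √(π/(2a)), odd powers → 0; here √(π/(2a)) = 0.78640.
State is unnormalized: ∫|φ|² dx = 0.53536, and ∫φ*·x²·φ dx = 0.035830, so ⟨x²⟩ = 0.035830 / 0.53536.
⟨x²⟩ = 0.066928.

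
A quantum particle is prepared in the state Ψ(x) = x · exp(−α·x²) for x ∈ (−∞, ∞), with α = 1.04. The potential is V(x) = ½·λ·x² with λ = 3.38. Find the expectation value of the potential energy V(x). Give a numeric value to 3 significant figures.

1.22

⟨V⟩ = ∫ V(x)·|Ψ|² dx / ∫|Ψ|² dx.
Expand each integrand as polynomial × e^(−2αx²) and use ∫x^(2j)·e^(−2αx²) dx = (2j−1)!!/(4α)^j · √(π/(2α)), odd powers → 0; here √(π/(2α)) = 1.2290.
State is unnormalized: ∫|Ψ|² dx = 0.29543, and ∫Ψ*·V(x)·Ψ dx = 0.36005, so ⟨V⟩ = 0.36005 / 0.29543.
⟨V⟩ = 1.2188.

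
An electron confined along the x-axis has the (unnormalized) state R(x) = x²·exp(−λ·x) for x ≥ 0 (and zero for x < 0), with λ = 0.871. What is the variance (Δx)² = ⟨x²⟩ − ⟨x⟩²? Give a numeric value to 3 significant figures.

Compute ⟨x⟩ and ⟨x²⟩ separately, then (Δx)² = ⟨x²⟩ − ⟨x⟩².
Every integrand reduces to terms xʲ·e^(−2λx) on [0, ∞); use ∫₀^∞ xʲ·e^(−2λx) dx = j!/(2λ)^(j+1).
Normalization: ∫|R|² dx = 1.4961.
⟨x⟩ = 2.8703 and ⟨x²⟩ = 9.8861.
(Δx)² = 9.8861 − (2.8703)² = 1.6477.

1.65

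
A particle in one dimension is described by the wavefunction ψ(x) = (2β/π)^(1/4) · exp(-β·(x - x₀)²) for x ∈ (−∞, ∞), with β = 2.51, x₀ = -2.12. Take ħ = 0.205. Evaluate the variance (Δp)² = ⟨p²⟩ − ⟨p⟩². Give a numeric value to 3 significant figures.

0.105

Compute ⟨p⟩ and ⟨p²⟩ separately; (Δp)² = ⟨p²⟩ − ⟨p⟩².
Gaussian moments (u = x − x₀): ∫u^(2j)·e^(−2βu²) du = (2j−1)!!/(4β)^j · √(π/(2β)), odd powers integrate to 0; here √(π/(2β)) = 0.79108. Derivatives: d/dx e^(−βu²) = −2βu·e^(−βu²), d²/dx² e^(−βu²) = (4β²u² − 2β)·e^(−βu²).
⟨p⟩ = 0.0000 and ⟨p²⟩ = 0.10548.
(Δp)² = 0.10548 − (0.0000)² = 0.10548.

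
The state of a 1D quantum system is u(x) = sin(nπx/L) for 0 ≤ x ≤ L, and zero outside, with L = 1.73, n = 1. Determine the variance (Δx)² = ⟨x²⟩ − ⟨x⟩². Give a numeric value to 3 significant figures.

0.0978

Compute ⟨x⟩ and ⟨x²⟩ separately, then (Δx)² = ⟨x²⟩ − ⟨x⟩².
With sin²θ = (1 − cos2θ)/2 on 0 ≤ x ≤ L: ∫sin²(nπx/L) dx = L/2, ∫x·sin²(nπx/L) dx = L²/4, ∫x²·sin²(nπx/L) dx = L³·(1/6 − 1/(4n²π²)); higher powers xᵏ the same way, integrating xᵏ·cos(2nπx/L) by parts.
Normalization: ∫|u|² dx = 0.86500.
⟨x⟩ = 0.86500 and ⟨x²⟩ = 0.84601.
(Δx)² = 0.84601 − (0.86500)² = 0.097786.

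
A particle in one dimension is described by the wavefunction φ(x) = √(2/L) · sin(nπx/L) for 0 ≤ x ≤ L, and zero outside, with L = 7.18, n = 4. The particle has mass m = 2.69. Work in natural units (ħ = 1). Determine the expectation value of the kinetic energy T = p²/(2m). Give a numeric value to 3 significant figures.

0.569

T = −(ħ²/2m) d²/dx², so ⟨T⟩ = −(ħ²/2m) ∫ φ*·φ'' dx; with m = 2.69.
d/dx sin(nπx/L) = (nπ/L)·cos(nπx/L) and d²/dx² sin(nπx/L) = −(nπ/L)²·sin(nπx/L); on 0 ≤ x ≤ L, ∫sin²(nπx/L) dx = L/2 and ∫sin(nπx/L)·cos(nπx/L) dx = 0.
⟨T⟩ = 0.56936.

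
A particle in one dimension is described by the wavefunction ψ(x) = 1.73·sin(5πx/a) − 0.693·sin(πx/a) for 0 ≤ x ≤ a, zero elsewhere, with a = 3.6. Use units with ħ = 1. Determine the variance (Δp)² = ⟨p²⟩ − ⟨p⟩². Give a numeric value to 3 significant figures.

Compute ⟨p⟩ and ⟨p²⟩ separately; (Δp)² = ⟨p²⟩ − ⟨p⟩².
d²/dx² sin(jπx/a) = −(jπ/a)²·sin(jπx/a); on 0 ≤ x ≤ a, ∫sin²(jπx/a) dx = a/2 and ∫sin(jπx/a)·sin(lπx/a) dx = 0 for j ≠ l, so only diagonal terms survive in ∫|ψ|² and ∫ψ·ψ″; ∫ψ·ψ′ dx = [ψ²/2] between the walls = 0.
Normalization: ∫|ψ|² dx = 6.2517.
⟨p⟩ = 0.0000 and ⟨p²⟩ = 16.511.
(Δp)² = 16.511 − (0.0000)² = 16.511.

16.5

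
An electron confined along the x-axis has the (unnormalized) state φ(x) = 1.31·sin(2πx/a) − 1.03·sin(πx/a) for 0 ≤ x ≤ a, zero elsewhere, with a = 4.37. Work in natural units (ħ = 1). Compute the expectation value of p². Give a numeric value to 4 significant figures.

p² φ = −ħ² d²φ/dx²; ⟨p²⟩ = −ħ² ∫ φ*·φ'' dx / ∫|φ|² dx.
d²/dx² sin(jπx/a) = −(jπ/a)²·sin(jπx/a); on 0 ≤ x ≤ a, ∫sin²(jπx/a) dx = a/2 and ∫sin(jπx/a)·sin(lπx/a) dx = 0 for j ≠ l, so only diagonal terms survive in ∫|φ|² and ∫φ·φ″; ∫φ·φ′ dx = [φ²/2] between the walls = 0.
State is unnormalized: ∫|φ|² dx = 6.0677, and ∫φ*·(−ħ² φ'') dx = 8.9496, so ⟨p²⟩ = 8.9496 / 6.0677.
⟨p²⟩ = 1.4749.

1.475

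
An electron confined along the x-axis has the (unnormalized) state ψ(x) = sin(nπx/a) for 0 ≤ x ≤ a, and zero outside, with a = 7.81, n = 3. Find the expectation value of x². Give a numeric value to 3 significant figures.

20.0

⟨x²⟩ = ∫ x²·|ψ|² dx / ∫|ψ|² dx (integrals over the domain).
With sin²θ = (1 − cos2θ)/2 on 0 ≤ x ≤ a: ∫sin²(nπx/a) dx = a/2, ∫x·sin²(nπx/a) dx = a²/4, ∫x²·sin²(nπx/a) dx = a³·(1/6 − 1/(4n²π²)); higher powers xᵏ the same way, integrating xᵏ·cos(2nπx/a) by parts.
State is unnormalized: ∫|ψ|² dx = 3.9050, and ∫ψ*·x²·ψ dx = 78.056, so ⟨x²⟩ = 78.056 / 3.9050.
⟨x²⟩ = 19.989.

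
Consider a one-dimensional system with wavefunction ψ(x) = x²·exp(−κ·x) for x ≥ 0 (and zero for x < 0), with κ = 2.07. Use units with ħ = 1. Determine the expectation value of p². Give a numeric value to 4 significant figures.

p² ψ = −ħ² d²ψ/dx²; ⟨p²⟩ = −ħ² ∫ ψ*·ψ'' dx / ∫|ψ|² dx.
Differentiate x²·exp(−κ·x) with the product rule; every integrand then reduces to terms xʲ·e^(−2κx) on [0, ∞), with ∫₀^∞ xʲ·e^(−2κx) dx = j!/(2κ)^(j+1).
State is unnormalized: ∫|ψ|² dx = 0.019734, and ∫ψ*·(−ħ² ψ'') dx = 0.028186, so ⟨p²⟩ = 0.028186 / 0.019734.
⟨p²⟩ = 1.4283.

1.428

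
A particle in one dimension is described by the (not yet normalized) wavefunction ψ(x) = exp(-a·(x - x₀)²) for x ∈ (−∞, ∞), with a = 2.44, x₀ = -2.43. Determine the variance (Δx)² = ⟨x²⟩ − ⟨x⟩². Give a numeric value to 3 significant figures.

0.102

Compute ⟨x⟩ and ⟨x²⟩ separately, then (Δx)² = ⟨x²⟩ − ⟨x⟩².
Gaussian moments (u = x − x₀): ∫u^(2j)·e^(−2au²) du = (2j−1)!!/(4a)^j · √(π/(2a)), odd powers integrate to 0; here √(π/(2a)) = 0.80235.
Normalization: ∫|ψ|² dx = 0.80235.
⟨x⟩ = -2.4300 and ⟨x²⟩ = 6.0074.
(Δx)² = 6.0074 − (-2.4300)² = 0.10246.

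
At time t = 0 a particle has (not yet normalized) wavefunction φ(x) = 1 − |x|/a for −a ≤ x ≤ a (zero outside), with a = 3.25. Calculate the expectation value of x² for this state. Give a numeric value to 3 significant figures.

⟨x²⟩ = ∫ x²·|φ|² dx / ∫|φ|² dx (integrals over the domain).
φ is even, so ∫ over [−a, a] = 2∫₀ᵃ with φ = 1 − x/a there: ∫₀ᵃ (1 − x/a)² dx = a/3, ∫₀ᵃ x²(1 − x/a)² dx = a³/30, ∫₀ᵃ x⁴(1 − x/a)² dx = a⁵/105.
State is unnormalized: ∫|φ|² dx = 2.1667, and ∫φ*·x²·φ dx = 2.2885, so ⟨x²⟩ = 2.2885 / 2.1667.
⟨x²⟩ = 1.0563.

1.06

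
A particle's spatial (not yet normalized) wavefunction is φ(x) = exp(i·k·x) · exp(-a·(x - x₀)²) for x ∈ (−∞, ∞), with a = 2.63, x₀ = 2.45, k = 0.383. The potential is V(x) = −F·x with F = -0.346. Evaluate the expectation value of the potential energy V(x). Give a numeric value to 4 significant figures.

0.8477

⟨V⟩ = ∫ V(x)·|φ|² dx / ∫|φ|² dx.
Gaussian moments (u = x − x₀): ∫u^(2j)·e^(−2au²) du = (2j−1)!!/(4a)^j · √(π/(2a)), odd powers integrate to 0; here √(π/(2a)) = 0.77283.
State is unnormalized: ∫|φ|² dx = 0.77283, and ∫φ*·V(x)·φ dx = 0.65513, so ⟨V⟩ = 0.65513 / 0.77283.
⟨V⟩ = 0.84770.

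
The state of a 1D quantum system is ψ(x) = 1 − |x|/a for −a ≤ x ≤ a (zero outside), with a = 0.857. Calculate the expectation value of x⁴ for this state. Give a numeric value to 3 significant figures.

0.0154

⟨x⁴⟩ = ∫ x⁴·|ψ|² dx / ∫|ψ|² dx (integrals over the domain).
ψ is even, so ∫ over [−a, a] = 2∫₀ᵃ with ψ = 1 − x/a there: ∫₀ᵃ (1 − x/a)² dx = a/3, ∫₀ᵃ x²(1 − x/a)² dx = a³/30, ∫₀ᵃ x⁴(1 − x/a)² dx = a⁵/105.
State is unnormalized: ∫|ψ|² dx = 0.57133, and ∫ψ*·x⁴·ψ dx = 0.0088053, so ⟨x⁴⟩ = 0.0088053 / 0.57133.
⟨x⁴⟩ = 0.015412.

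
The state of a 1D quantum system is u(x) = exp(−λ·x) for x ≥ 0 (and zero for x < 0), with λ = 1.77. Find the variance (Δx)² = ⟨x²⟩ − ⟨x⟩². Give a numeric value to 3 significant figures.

Compute ⟨x⟩ and ⟨x²⟩ separately, then (Δx)² = ⟨x²⟩ − ⟨x⟩².
Every integrand reduces to terms xʲ·e^(−2λx) on [0, ∞); use ∫₀^∞ xʲ·e^(−2λx) dx = j!/(2λ)^(j+1).
Normalization: ∫|u|² dx = 0.28249.
⟨x⟩ = 0.28249 and ⟨x²⟩ = 0.15960.
(Δx)² = 0.15960 − (0.28249)² = 0.079798.

0.0798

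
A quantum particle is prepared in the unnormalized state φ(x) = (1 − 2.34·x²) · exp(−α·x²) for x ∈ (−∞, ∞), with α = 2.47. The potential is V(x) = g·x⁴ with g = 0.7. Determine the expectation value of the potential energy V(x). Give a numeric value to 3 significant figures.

0.0184

⟨V⟩ = ∫ V(x)·|φ|² dx / ∫|φ|² dx.
Expand each integrand as polynomial × e^(−2αx²) and use ∫x^(2j)·e^(−2αx²) dx = (2j−1)!!/(4α)^j · √(π/(2α)), odd powers → 0; here √(π/(2α)) = 0.79746.
State is unnormalized: ∫|φ|² dx = 0.55392, and ∫φ*·V(x)·φ dx = 0.010206, so ⟨V⟩ = 0.010206 / 0.55392.
⟨V⟩ = 0.018425.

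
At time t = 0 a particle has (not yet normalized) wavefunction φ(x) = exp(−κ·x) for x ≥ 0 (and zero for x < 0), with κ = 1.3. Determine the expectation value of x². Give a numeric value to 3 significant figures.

0.296

⟨x²⟩ = ∫ x²·|φ|² dx / ∫|φ|² dx (integrals over the domain).
Every integrand reduces to terms xʲ·e^(−2κx) on [0, ∞); use ∫₀^∞ xʲ·e^(−2κx) dx = j!/(2κ)^(j+1).
State is unnormalized: ∫|φ|² dx = 0.38462, and ∫φ*·x²·φ dx = 0.11379, so ⟨x²⟩ = 0.11379 / 0.38462.
⟨x²⟩ = 0.29586.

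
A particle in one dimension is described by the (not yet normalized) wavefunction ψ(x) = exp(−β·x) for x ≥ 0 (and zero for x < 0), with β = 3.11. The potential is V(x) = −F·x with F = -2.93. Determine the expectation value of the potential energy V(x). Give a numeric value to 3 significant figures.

⟨V⟩ = ∫ V(x)·|ψ|² dx / ∫|ψ|² dx.
Every integrand reduces to terms xʲ·e^(−2βx) on [0, ∞); use ∫₀^∞ xʲ·e^(−2βx) dx = j!/(2β)^(j+1).
State is unnormalized: ∫|ψ|² dx = 0.16077, and ∫ψ*·V(x)·ψ dx = 0.075733, so ⟨V⟩ = 0.075733 / 0.16077.
⟨V⟩ = 0.47106.

0.471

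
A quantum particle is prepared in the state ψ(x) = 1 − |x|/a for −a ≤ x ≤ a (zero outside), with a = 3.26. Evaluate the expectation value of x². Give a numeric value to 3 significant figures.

⟨x²⟩ = ∫ x²·|ψ|² dx / ∫|ψ|² dx (integrals over the domain).
ψ is even, so ∫ over [−a, a] = 2∫₀ᵃ with ψ = 1 − x/a there: ∫₀ᵃ (1 − x/a)² dx = a/3, ∫₀ᵃ x²(1 − x/a)² dx = a³/30, ∫₀ᵃ x⁴(1 − x/a)² dx = a⁵/105.
State is unnormalized: ∫|ψ|² dx = 2.1733, and ∫ψ*·x²·ψ dx = 2.3097, so ⟨x²⟩ = 2.3097 / 2.1733.
⟨x²⟩ = 1.0628.

1.06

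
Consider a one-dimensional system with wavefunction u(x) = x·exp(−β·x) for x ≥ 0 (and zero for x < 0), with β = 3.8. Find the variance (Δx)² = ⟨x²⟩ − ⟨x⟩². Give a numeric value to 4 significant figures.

0.05194

Compute ⟨x⟩ and ⟨x²⟩ separately, then (Δx)² = ⟨x²⟩ − ⟨x⟩².
Every integrand reduces to terms xʲ·e^(−2βx) on [0, ∞); use ∫₀^∞ xʲ·e^(−2βx) dx = j!/(2β)^(j+1).
Normalization: ∫|u|² dx = 0.0045561.
⟨x⟩ = 0.39474 and ⟨x²⟩ = 0.20776.
(Δx)² = 0.20776 − (0.39474)² = 0.051939.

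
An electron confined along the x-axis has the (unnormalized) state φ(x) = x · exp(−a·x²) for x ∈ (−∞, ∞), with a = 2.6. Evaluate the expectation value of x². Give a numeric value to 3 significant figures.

⟨x²⟩ = ∫ x²·|φ|² dx / ∫|φ|² dx (integrals over the domain).
Expand each integrand as polynomial × e^(−2ax²) and use ∫x^(2j)·e^(−2ax²) dx = (2j−1)!!/(4a)^j · √(π/(2a)), odd powers → 0; here √(π/(2a)) = 0.77727.
State is unnormalized: ∫|φ|² dx = 0.074738, and ∫φ*·x²·φ dx = 0.021559, so ⟨x²⟩ = 0.021559 / 0.074738.
⟨x²⟩ = 0.28846.

0.288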